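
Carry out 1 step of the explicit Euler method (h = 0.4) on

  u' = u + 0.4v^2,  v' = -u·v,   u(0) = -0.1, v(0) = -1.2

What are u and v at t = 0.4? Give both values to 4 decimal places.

0.0904, -1.2480

Euler on (u,v): u_{n+1} = u_n + h·u', v_{n+1} = v_n + h·v'.
0.000000: (-0.100000, -1.200000); f=(0.476000, -0.120000) → (0.090400, -1.248000)
(u(0.4), v(0.4)) ≈ (0.0904, -1.2480)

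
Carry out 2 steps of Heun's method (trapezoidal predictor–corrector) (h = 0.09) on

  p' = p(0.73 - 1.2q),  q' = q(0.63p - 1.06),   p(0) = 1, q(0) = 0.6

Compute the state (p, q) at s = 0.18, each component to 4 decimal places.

Heun on (p,q): k1 = f(s_n, state_n); k2 = f(s_n + h, state_n + h·k1); state_{n+1} = state_n + (h/2)·(k1 + k2).
0.000000: (1.000000, 0.600000)
  k1 = (0.010000, -0.258000)
  predictor → (1.000900, 0.576780)
  k2 = (0.037898, -0.247688)
  → (1.002155, 0.577244)
0.090000: (1.002155, 0.577244)
  k1 = (0.037388, -0.247431)
  predictor → (1.005520, 0.554975)
  k2 = (0.064383, -0.236709)
  → (1.006735, 0.555458)
(p(0.18), q(0.18)) ≈ (1.0067, 0.5555)

1.0067, 0.5555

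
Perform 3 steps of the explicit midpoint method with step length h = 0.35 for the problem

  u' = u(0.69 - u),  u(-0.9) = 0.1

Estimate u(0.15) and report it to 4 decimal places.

0.1786

Midpoint: k1 = f(x_n, u_n); k2 = f(x_n + h/2, u_n + (h/2)·k1); u_{n+1} = u_n + h·k2.
x=-0.900000, u=0.100000:
  k1 = f(-0.900000, 0.100000) = 0.059000
  k2 = f(-0.725000, 0.110325) = 0.063953
  u ← 0.100000 + 0.35·0.063953 = 0.122383
x=-0.550000, u=0.122383:
  k1 = f(-0.550000, 0.122383) = 0.069467
  k2 = f(-0.375000, 0.134540) = 0.074732
  u ← 0.122383 + 0.35·0.074732 = 0.148540
x=-0.200000, u=0.148540:
  k1 = f(-0.200000, 0.148540) = 0.080428
  k2 = f(-0.025000, 0.162614) = 0.085761
  u ← 0.148540 + 0.35·0.085761 = 0.178556
u(0.15) ≈ 0.1786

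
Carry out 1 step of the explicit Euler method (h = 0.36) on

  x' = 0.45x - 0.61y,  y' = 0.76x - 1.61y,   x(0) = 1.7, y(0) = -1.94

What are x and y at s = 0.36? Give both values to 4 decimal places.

2.4014, -0.3505

Euler on (x,y): x_{n+1} = x_n + h·x', y_{n+1} = y_n + h·y'.
0.000000: (1.700000, -1.940000); f=(1.948400, 4.415400) → (2.401424, -0.350456)
(x(0.36), y(0.36)) ≈ (2.4014, -0.3505)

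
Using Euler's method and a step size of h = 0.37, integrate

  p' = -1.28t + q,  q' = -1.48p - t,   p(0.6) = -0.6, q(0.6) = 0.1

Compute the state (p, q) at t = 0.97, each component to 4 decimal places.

-0.8472, 0.2066

Euler on (p,q): p_{n+1} = p_n + h·p', q_{n+1} = q_n + h·q'.
0.600000: (-0.600000, 0.100000); f=(-0.668000, 0.288000) → (-0.847160, 0.206560)
(p(0.97), q(0.97)) ≈ (-0.8472, 0.2066)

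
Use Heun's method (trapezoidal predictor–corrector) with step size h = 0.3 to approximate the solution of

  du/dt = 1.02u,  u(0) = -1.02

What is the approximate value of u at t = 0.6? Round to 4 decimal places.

-1.8667

Heun: k1 = f(t_n, u_n); k2 = f(t_n + h, u_n + h·k1); u_{n+1} = u_n + (h/2)·(k1 + k2).
t=0.000000, u=-1.020000:
  k1 = f(0.000000, -1.020000) = -1.040400
  k2 = f(0.300000, -1.332120) = -1.358762
  u ← -1.020000 + (0.3/2)·(-1.040400 + (-1.358762)) = -1.379874
t=0.300000, u=-1.379874:
  k1 = f(0.300000, -1.379874) = -1.407472
  k2 = f(0.600000, -1.802116) = -1.838158
  u ← -1.379874 + (0.3/2)·(-1.407472 + (-1.838158)) = -1.866719
u(0.6) ≈ -1.8667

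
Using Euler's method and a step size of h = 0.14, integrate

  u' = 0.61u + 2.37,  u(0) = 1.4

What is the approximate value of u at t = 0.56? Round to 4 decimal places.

Euler: u_{n+1} = u_n + h·f(t_n, u_n).
t=0.000000, u=1.400000: f=3.224000 → u ← 1.400000 + 0.14·3.224000 = 1.851360
t=0.140000, u=1.851360: f=3.499330 → u ← 1.851360 + 0.14·3.499330 = 2.341266
t=0.280000, u=2.341266: f=3.798172 → u ← 2.341266 + 0.14·3.798172 = 2.873010
t=0.420000, u=2.873010: f=4.122536 → u ← 2.873010 + 0.14·4.122536 = 3.450165
u(0.56) ≈ 3.4502

3.4502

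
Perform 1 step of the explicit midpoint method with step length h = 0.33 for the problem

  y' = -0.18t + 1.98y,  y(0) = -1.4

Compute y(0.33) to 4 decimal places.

-2.6234

Midpoint: k1 = f(t_n, y_n); k2 = f(t_n + h/2, y_n + (h/2)·k1); y_{n+1} = y_n + h·k2.
t=0.000000, y=-1.400000:
  k1 = f(0.000000, -1.400000) = -2.772000
  k2 = f(0.165000, -1.857380) = -3.707312
  y ← -1.400000 + 0.33·(-3.707312) = -2.623413
y(0.33) ≈ -2.6234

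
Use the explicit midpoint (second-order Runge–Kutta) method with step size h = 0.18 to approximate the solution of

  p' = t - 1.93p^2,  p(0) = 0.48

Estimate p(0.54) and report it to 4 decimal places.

Midpoint: k1 = f(t_n, p_n); k2 = f(t_n + h/2, p_n + (h/2)·k1); p_{n+1} = p_n + h·k2.
t=0.000000, p=0.480000:
  k1 = f(0.000000, 0.480000) = -0.444672
  k2 = f(0.090000, 0.439980) = -0.283613
  p ← 0.480000 + 0.18·(-0.283613) = 0.428950
t=0.180000, p=0.428950:
  k1 = f(0.180000, 0.428950) = -0.175116
  k2 = f(0.270000, 0.413189) = -0.059500
  p ← 0.428950 + 0.18·(-0.059500) = 0.418240
t=0.360000, p=0.418240:
  k1 = f(0.360000, 0.418240) = 0.022396
  k2 = f(0.450000, 0.420255) = 0.109134
  p ← 0.418240 + 0.18·0.109134 = 0.437884
p(0.54) ≈ 0.4379

0.4379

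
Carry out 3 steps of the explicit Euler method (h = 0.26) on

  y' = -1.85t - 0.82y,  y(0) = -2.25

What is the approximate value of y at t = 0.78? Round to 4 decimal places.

-1.4444

Euler: y_{n+1} = y_n + h·f(t_n, y_n).
t=0.000000, y=-2.250000: f=1.845000 → y ← -2.250000 + 0.26·1.845000 = -1.770300
t=0.260000, y=-1.770300: f=0.970646 → y ← -1.770300 + 0.26·0.970646 = -1.517932
t=0.520000, y=-1.517932: f=0.282704 → y ← -1.517932 + 0.26·0.282704 = -1.444429
y(0.78) ≈ -1.4444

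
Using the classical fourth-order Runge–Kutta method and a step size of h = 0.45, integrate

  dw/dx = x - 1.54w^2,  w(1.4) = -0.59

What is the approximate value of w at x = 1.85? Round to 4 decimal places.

0.0461

RK4: k1 = f(x_n, w_n); k2 = f(x_n + h/2, w_n + (h/2)·k1); k3 = f(x_n + h/2, w_n + (h/2)·k2); k4 = f(x_n + h, w_n + h·k3); w_{n+1} = w_n + (h/6)·(k1 + 2k2 + 2k3 + k4).
x=1.400000, w=-0.590000:
  k1 = f(1.400000, -0.590000) = 0.863926
  k2 = f(1.625000, -0.395617) = 1.383971
  k3 = f(1.625000, -0.278607) = 1.505463
  k4 = f(1.850000, 0.087458) = 1.838221
  w ← -0.590000 + (0.45/6)·(k1 + 2k2 + 2k3 + k4) = 0.046076
w(1.85) ≈ 0.0461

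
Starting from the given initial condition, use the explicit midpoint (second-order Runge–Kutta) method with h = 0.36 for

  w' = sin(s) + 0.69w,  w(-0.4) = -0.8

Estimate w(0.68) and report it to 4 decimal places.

-1.5832

Midpoint: k1 = f(s_n, w_n); k2 = f(s_n + h/2, w_n + (h/2)·k1); w_{n+1} = w_n + h·k2.
s=-0.400000, w=-0.800000:
  k1 = f(-0.400000, -0.800000) = -0.941418
  k2 = f(-0.220000, -0.969455) = -0.887154
  w ← -0.800000 + 0.36·(-0.887154) = -1.119375
s=-0.040000, w=-1.119375:
  k1 = f(-0.040000, -1.119375) = -0.812358
  k2 = f(0.140000, -1.265600) = -0.733721
  w ← -1.119375 + 0.36·(-0.733721) = -1.383515
s=0.320000, w=-1.383515:
  k1 = f(0.320000, -1.383515) = -0.640059
  k2 = f(0.500000, -1.498725) = -0.554695
  w ← -1.383515 + 0.36·(-0.554695) = -1.583205
w(0.68) ≈ -1.5832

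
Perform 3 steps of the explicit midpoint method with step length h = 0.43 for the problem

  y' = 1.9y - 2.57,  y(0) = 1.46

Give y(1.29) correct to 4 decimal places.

Midpoint: k1 = f(s_n, y_n); k2 = f(s_n + h/2, y_n + (h/2)·k1); y_{n+1} = y_n + h·k2.
s=0.000000, y=1.460000:
  k1 = f(0.000000, 1.460000) = 0.204000
  k2 = f(0.215000, 1.503860) = 0.287334
  y ← 1.460000 + 0.43·0.287334 = 1.583554
s=0.430000, y=1.583554:
  k1 = f(0.430000, 1.583554) = 0.438752
  k2 = f(0.645000, 1.677885) = 0.617982
  y ← 1.583554 + 0.43·0.617982 = 1.849286
s=0.860000, y=1.849286:
  k1 = f(0.860000, 1.849286) = 0.943643
  k2 = f(1.075000, 2.052169) = 1.329121
  y ← 1.849286 + 0.43·1.329121 = 2.420808
y(1.29) ≈ 2.4208

2.4208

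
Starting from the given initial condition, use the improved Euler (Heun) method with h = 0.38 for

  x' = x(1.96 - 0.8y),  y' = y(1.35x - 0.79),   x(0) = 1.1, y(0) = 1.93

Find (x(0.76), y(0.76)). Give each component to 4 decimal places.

0.9915, 3.4988

Heun on (x,y): k1 = f(t_n, state_n); k2 = f(t_n + h, state_n + h·k1); state_{n+1} = state_n + (h/2)·(k1 + k2).
0.000000: (1.100000, 1.930000)
  k1 = (0.457600, 1.341350)
  predictor → (1.273888, 2.439713)
  k2 = (0.010484, 2.268320)
  → (1.188936, 2.615837)
0.380000: (1.188936, 2.615837)
  k1 = (-0.157736, 2.132073)
  predictor → (1.128996, 3.426025)
  k2 = (-0.881543, 2.515199)
  → (0.991473, 3.498819)
(x(0.76), y(0.76)) ≈ (0.9915, 3.4988)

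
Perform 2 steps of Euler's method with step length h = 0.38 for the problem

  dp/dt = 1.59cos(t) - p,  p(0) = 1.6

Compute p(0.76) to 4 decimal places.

1.5507

Euler: p_{n+1} = p_n + h·f(t_n, p_n).
t=0.000000, p=1.600000: f=-0.010000 → p ← 1.600000 + 0.38·(-0.010000) = 1.596200
t=0.380000, p=1.596200: f=-0.119623 → p ← 1.596200 + 0.38·(-0.119623) = 1.550743
p(0.76) ≈ 1.5507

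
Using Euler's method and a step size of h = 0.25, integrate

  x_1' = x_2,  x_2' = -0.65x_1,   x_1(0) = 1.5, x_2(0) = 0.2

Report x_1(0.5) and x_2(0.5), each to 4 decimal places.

Euler on (x_1,x_2): x_1_{n+1} = x_1_n + h·x_1', x_2_{n+1} = x_2_n + h·x_2'.
0.000000: (1.500000, 0.200000); f=(0.200000, -0.975000) → (1.550000, -0.043750)
0.250000: (1.550000, -0.043750); f=(-0.043750, -1.007500) → (1.539062, -0.295625)
(x_1(0.5), x_2(0.5)) ≈ (1.5391, -0.2956)

1.5391, -0.2956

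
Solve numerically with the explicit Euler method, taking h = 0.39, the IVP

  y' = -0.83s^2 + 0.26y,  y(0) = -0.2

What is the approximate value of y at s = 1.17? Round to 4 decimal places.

-0.5184

Euler: y_{n+1} = y_n + h·f(s_n, y_n).
s=0.000000, y=-0.200000: f=-0.052000 → y ← -0.200000 + 0.39·(-0.052000) = -0.220280
s=0.390000, y=-0.220280: f=-0.183516 → y ← -0.220280 + 0.39·(-0.183516) = -0.291851
s=0.780000, y=-0.291851: f=-0.580853 → y ← -0.291851 + 0.39·(-0.580853) = -0.518384
y(1.17) ≈ -0.5184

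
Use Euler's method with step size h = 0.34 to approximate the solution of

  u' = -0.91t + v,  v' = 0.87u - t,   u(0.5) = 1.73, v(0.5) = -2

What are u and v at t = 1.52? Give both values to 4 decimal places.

Euler on (u,v): u_{n+1} = u_n + h·u', v_{n+1} = v_n + h·v'.
0.500000: (1.730000, -2.000000); f=(-2.455000, 1.005100) → (0.895300, -1.658266)
0.840000: (0.895300, -1.658266); f=(-2.422666, -0.061089) → (0.071594, -1.679036)
1.180000: (0.071594, -1.679036); f=(-2.752836, -1.117714) → (-0.864371, -2.059059)
(u(1.52), v(1.52)) ≈ (-0.8644, -2.0591)

-0.8644, -2.0591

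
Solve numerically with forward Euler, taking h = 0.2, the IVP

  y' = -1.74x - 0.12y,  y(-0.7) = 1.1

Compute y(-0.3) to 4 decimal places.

Euler: y_{n+1} = y_n + h·f(x_n, y_n).
x=-0.700000, y=1.100000: f=1.086000 → y ← 1.100000 + 0.2·1.086000 = 1.317200
x=-0.500000, y=1.317200: f=0.711936 → y ← 1.317200 + 0.2·0.711936 = 1.459587
y(-0.3) ≈ 1.4596

1.4596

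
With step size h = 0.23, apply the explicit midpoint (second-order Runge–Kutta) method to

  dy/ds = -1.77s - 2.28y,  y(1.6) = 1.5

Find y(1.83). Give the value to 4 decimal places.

Midpoint: k1 = f(s_n, y_n); k2 = f(s_n + h/2, y_n + (h/2)·k1); y_{n+1} = y_n + h·k2.
s=1.600000, y=1.500000:
  k1 = f(1.600000, 1.500000) = -6.252000
  k2 = f(1.715000, 0.781020) = -4.816276
  y ← 1.500000 + 0.23·(-4.816276) = 0.392257
y(1.83) ≈ 0.3923

0.3923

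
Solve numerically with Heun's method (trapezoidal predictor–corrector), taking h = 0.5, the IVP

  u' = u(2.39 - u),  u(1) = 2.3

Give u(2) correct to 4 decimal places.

2.3660

Heun: k1 = f(x_n, u_n); k2 = f(x_n + h, u_n + h·k1); u_{n+1} = u_n + (h/2)·(k1 + k2).
x=1.000000, u=2.300000:
  k1 = f(1.000000, 2.300000) = 0.207000
  k2 = f(1.500000, 2.403500) = -0.032447
  u ← 2.300000 + (0.5/2)·(0.207000 + (-0.032447)) = 2.343638
x=1.500000, u=2.343638:
  k1 = f(1.500000, 2.343638) = 0.108655
  k2 = f(2.000000, 2.397966) = -0.019102
  u ← 2.343638 + (0.5/2)·(0.108655 + (-0.019102)) = 2.366027
u(2) ≈ 2.3660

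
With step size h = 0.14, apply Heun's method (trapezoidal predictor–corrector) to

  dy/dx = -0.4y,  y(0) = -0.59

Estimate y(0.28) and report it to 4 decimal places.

Heun: k1 = f(x_n, y_n); k2 = f(x_n + h, y_n + h·k1); y_{n+1} = y_n + (h/2)·(k1 + k2).
x=0.000000, y=-0.590000:
  k1 = f(0.000000, -0.590000) = 0.236000
  k2 = f(0.140000, -0.556960) = 0.222784
  y ← -0.590000 + (0.14/2)·(0.236000 + 0.222784) = -0.557885
x=0.140000, y=-0.557885:
  k1 = f(0.140000, -0.557885) = 0.223154
  k2 = f(0.280000, -0.526644) = 0.210657
  y ← -0.557885 + (0.14/2)·(0.223154 + 0.210657) = -0.527518
y(0.28) ≈ -0.5275

-0.5275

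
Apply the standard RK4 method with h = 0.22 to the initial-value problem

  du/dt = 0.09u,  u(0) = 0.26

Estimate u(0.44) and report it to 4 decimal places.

RK4: k1 = f(t_n, u_n); k2 = f(t_n + h/2, u_n + (h/2)·k1); k3 = f(t_n + h/2, u_n + (h/2)·k2); k4 = f(t_n + h, u_n + h·k3); u_{n+1} = u_n + (h/6)·(k1 + 2k2 + 2k3 + k4).
t=0.000000, u=0.260000:
  k1 = f(0.000000, 0.260000) = 0.023400
  k2 = f(0.110000, 0.262574) = 0.023632
  k3 = f(0.110000, 0.262599) = 0.023634
  k4 = f(0.220000, 0.265199) = 0.023868
  u ← 0.260000 + (0.22/6)·(k1 + 2k2 + 2k3 + k4) = 0.265199
t=0.220000, u=0.265199:
  k1 = f(0.220000, 0.265199) = 0.023868
  k2 = f(0.330000, 0.267825) = 0.024104
  k3 = f(0.330000, 0.267851) = 0.024107
  k4 = f(0.440000, 0.270503) = 0.024345
  u ← 0.265199 + (0.22/6)·(k1 + 2k2 + 2k3 + k4) = 0.270503
u(0.44) ≈ 0.2705

0.2705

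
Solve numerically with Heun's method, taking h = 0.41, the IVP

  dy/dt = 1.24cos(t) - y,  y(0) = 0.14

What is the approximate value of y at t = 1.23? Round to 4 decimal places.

Heun: k1 = f(t_n, y_n); k2 = f(t_n + h, y_n + h·k1); y_{n+1} = y_n + (h/2)·(k1 + k2).
t=0.000000, y=0.140000:
  k1 = f(0.000000, 0.140000) = 1.100000
  k2 = f(0.410000, 0.591000) = 0.546230
  y ← 0.140000 + (0.41/2)·(1.100000 + 0.546230) = 0.477477
t=0.410000, y=0.477477:
  k1 = f(0.410000, 0.477477) = 0.659753
  k2 = f(0.820000, 0.747976) = 0.097979
  y ← 0.477477 + (0.41/2)·(0.659753 + 0.097979) = 0.632812
t=0.820000, y=0.632812:
  k1 = f(0.820000, 0.632812) = 0.213142
  k2 = f(1.230000, 0.720200) = -0.305746
  y ← 0.632812 + (0.41/2)·(0.213142 + (-0.305746)) = 0.613828
y(1.23) ≈ 0.6138

0.6138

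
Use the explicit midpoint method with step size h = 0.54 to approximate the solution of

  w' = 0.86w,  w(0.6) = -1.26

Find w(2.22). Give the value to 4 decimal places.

Midpoint: k1 = f(t_n, w_n); k2 = f(t_n + h/2, w_n + (h/2)·k1); w_{n+1} = w_n + h·k2.
t=0.600000, w=-1.260000:
  k1 = f(0.600000, -1.260000) = -1.083600
  k2 = f(0.870000, -1.552572) = -1.335212
  w ← -1.260000 + 0.54·(-1.335212) = -1.981014
t=1.140000, w=-1.981014:
  k1 = f(1.140000, -1.981014) = -1.703672
  k2 = f(1.410000, -2.441006) = -2.099265
  w ← -1.981014 + 0.54·(-2.099265) = -3.114618
t=1.680000, w=-3.114618:
  k1 = f(1.680000, -3.114618) = -2.678571
  k2 = f(1.950000, -3.837832) = -3.300535
  w ← -3.114618 + 0.54·(-3.300535) = -4.896907
w(2.22) ≈ -4.8969

-4.8969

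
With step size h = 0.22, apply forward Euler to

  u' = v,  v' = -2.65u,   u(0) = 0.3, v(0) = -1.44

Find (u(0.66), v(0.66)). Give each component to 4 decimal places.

Euler on (u,v): u_{n+1} = u_n + h·u', v_{n+1} = v_n + h·v'.
0.000000: (0.300000, -1.440000); f=(-1.440000, -0.795000) → (-0.016800, -1.614900)
0.220000: (-0.016800, -1.614900); f=(-1.614900, 0.044520) → (-0.372078, -1.605106)
0.440000: (-0.372078, -1.605106); f=(-1.605106, 0.986007) → (-0.725201, -1.388184)
(u(0.66), v(0.66)) ≈ (-0.7252, -1.3882)

-0.7252, -1.3882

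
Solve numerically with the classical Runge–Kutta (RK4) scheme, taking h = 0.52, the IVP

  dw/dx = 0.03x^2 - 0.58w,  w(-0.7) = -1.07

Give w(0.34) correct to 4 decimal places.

RK4: k1 = f(x_n, w_n); k2 = f(x_n + h/2, w_n + (h/2)·k1); k3 = f(x_n + h/2, w_n + (h/2)·k2); k4 = f(x_n + h, w_n + h·k3); w_{n+1} = w_n + (h/6)·(k1 + 2k2 + 2k3 + k4).
x=-0.700000, w=-1.070000:
  k1 = f(-0.700000, -1.070000) = 0.635300
  k2 = f(-0.440000, -0.904822) = 0.530605
  k3 = f(-0.440000, -0.932043) = 0.546393
  k4 = f(-0.180000, -0.785876) = 0.456780
  w ← -1.070000 + (0.52/6)·(k1 + 2k2 + 2k3 + k4) = -0.788673
x=-0.180000, w=-0.788673:
  k1 = f(-0.180000, -0.788673) = 0.458403
  k2 = f(0.080000, -0.669489) = 0.388496
  k3 = f(0.080000, -0.687665) = 0.399038
  k4 = f(0.340000, -0.581174) = 0.340549
  w ← -0.788673 + (0.52/6)·(k1 + 2k2 + 2k3 + k4) = -0.582925
w(0.34) ≈ -0.5829

-0.5829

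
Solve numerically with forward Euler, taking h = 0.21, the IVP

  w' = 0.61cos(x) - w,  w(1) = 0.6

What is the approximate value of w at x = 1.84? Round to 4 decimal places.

Euler: w_{n+1} = w_n + h·f(x_n, w_n).
x=1.000000, w=0.600000: f=-0.270416 → w ← 0.600000 + 0.21·(-0.270416) = 0.543213
x=1.210000, w=0.543213: f=-0.327871 → w ← 0.543213 + 0.21·(-0.327871) = 0.474360
x=1.420000, w=0.474360: f=-0.382722 → w ← 0.474360 + 0.21·(-0.382722) = 0.393988
x=1.630000, w=0.393988: f=-0.430081 → w ← 0.393988 + 0.21·(-0.430081) = 0.303671
w(1.84) ≈ 0.3037

0.3037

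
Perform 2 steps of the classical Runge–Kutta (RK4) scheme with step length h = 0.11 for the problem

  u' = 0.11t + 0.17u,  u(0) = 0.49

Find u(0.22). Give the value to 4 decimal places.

0.5114

RK4: k1 = f(t_n, u_n); k2 = f(t_n + h/2, u_n + (h/2)·k1); k3 = f(t_n + h/2, u_n + (h/2)·k2); k4 = f(t_n + h, u_n + h·k3); u_{n+1} = u_n + (h/6)·(k1 + 2k2 + 2k3 + k4).
t=0.000000, u=0.490000:
  k1 = f(0.000000, 0.490000) = 0.083300
  k2 = f(0.055000, 0.494582) = 0.090129
  k3 = f(0.055000, 0.494957) = 0.090193
  k4 = f(0.110000, 0.499921) = 0.097087
  u ← 0.490000 + (0.11/6)·(k1 + 2k2 + 2k3 + k4) = 0.499919
t=0.110000, u=0.499919:
  k1 = f(0.110000, 0.499919) = 0.097086
  k2 = f(0.165000, 0.505259) = 0.104044
  k3 = f(0.165000, 0.505641) = 0.104109
  k4 = f(0.220000, 0.511371) = 0.111133
  u ← 0.499919 + (0.11/6)·(k1 + 2k2 + 2k3 + k4) = 0.511369
u(0.22) ≈ 0.5114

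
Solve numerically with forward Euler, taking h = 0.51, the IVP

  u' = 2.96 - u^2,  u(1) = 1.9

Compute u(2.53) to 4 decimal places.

Euler: u_{n+1} = u_n + h·f(t_n, u_n).
t=1.000000, u=1.900000: f=-0.650000 → u ← 1.900000 + 0.51·(-0.650000) = 1.568500
t=1.510000, u=1.568500: f=0.499808 → u ← 1.568500 + 0.51·0.499808 = 1.823402
t=2.020000, u=1.823402: f=-0.364795 → u ← 1.823402 + 0.51·(-0.364795) = 1.637357
u(2.53) ≈ 1.6374

1.6374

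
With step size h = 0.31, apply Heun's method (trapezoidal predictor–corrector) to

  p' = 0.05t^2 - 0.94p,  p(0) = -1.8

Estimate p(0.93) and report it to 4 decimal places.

Heun: k1 = f(t_n, p_n); k2 = f(t_n + h, p_n + h·k1); p_{n+1} = p_n + (h/2)·(k1 + k2).
t=0.000000, p=-1.800000:
  k1 = f(0.000000, -1.800000) = 1.692000
  k2 = f(0.310000, -1.275480) = 1.203756
  p ← -1.800000 + (0.31/2)·(1.692000 + 1.203756) = -1.351158
t=0.310000, p=-1.351158:
  k1 = f(0.310000, -1.351158) = 1.274893
  k2 = f(0.620000, -0.955941) = 0.917804
  p ← -1.351158 + (0.31/2)·(1.274893 + 0.917804) = -1.011290
t=0.620000, p=-1.011290:
  k1 = f(0.620000, -1.011290) = 0.969832
  k2 = f(0.930000, -0.710642) = 0.711248
  p ← -1.011290 + (0.31/2)·(0.969832 + 0.711248) = -0.750722
p(0.93) ≈ -0.7507

-0.7507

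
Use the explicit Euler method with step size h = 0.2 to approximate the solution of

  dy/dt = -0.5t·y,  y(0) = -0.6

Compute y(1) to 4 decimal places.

-0.4882

Euler: y_{n+1} = y_n + h·f(t_n, y_n).
t=0.000000, y=-0.600000: f=0.000000 → y ← -0.600000 + 0.2·0.000000 = -0.600000
t=0.200000, y=-0.600000: f=0.060000 → y ← -0.600000 + 0.2·0.060000 = -0.588000
t=0.400000, y=-0.588000: f=0.117600 → y ← -0.588000 + 0.2·0.117600 = -0.564480
t=0.600000, y=-0.564480: f=0.169344 → y ← -0.564480 + 0.2·0.169344 = -0.530611
t=0.800000, y=-0.530611: f=0.212244 → y ← -0.530611 + 0.2·0.212244 = -0.488162
y(1) ≈ -0.4882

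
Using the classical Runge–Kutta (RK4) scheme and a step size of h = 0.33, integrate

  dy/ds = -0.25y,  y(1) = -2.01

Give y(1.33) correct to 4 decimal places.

-1.8508

RK4: k1 = f(s_n, y_n); k2 = f(s_n + h/2, y_n + (h/2)·k1); k3 = f(s_n + h/2, y_n + (h/2)·k2); k4 = f(s_n + h, y_n + h·k3); y_{n+1} = y_n + (h/6)·(k1 + 2k2 + 2k3 + k4).
s=1.000000, y=-2.010000:
  k1 = f(1.000000, -2.010000) = 0.502500
  k2 = f(1.165000, -1.927087) = 0.481772
  k3 = f(1.165000, -1.930508) = 0.482627
  k4 = f(1.330000, -1.850733) = 0.462683
  y ← -2.010000 + (0.33/6)·(k1 + 2k2 + 2k3 + k4) = -1.850831
y(1.33) ≈ -1.8508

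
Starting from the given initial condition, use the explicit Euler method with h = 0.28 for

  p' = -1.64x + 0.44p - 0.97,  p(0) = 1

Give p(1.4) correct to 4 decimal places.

-1.4029

Euler: p_{n+1} = p_n + h·f(x_n, p_n).
x=0.000000, p=1.000000: f=-0.530000 → p ← 1.000000 + 0.28·(-0.530000) = 0.851600
x=0.280000, p=0.851600: f=-1.054496 → p ← 0.851600 + 0.28·(-1.054496) = 0.556341
x=0.560000, p=0.556341: f=-1.643610 → p ← 0.556341 + 0.28·(-1.643610) = 0.096130
x=0.840000, p=0.096130: f=-2.305303 → p ← 0.096130 + 0.28·(-2.305303) = -0.549354
x=1.120000, p=-0.549354: f=-3.048516 → p ← -0.549354 + 0.28·(-3.048516) = -1.402939
p(1.4) ≈ -1.4029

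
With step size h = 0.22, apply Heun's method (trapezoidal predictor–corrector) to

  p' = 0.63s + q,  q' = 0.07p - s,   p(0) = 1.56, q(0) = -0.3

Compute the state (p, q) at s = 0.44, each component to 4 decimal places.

Heun on (p,q): k1 = f(s_n, state_n); k2 = f(s_n + h, state_n + h·k1); state_{n+1} = state_n + (h/2)·(k1 + k2).
0.000000: (1.560000, -0.300000)
  k1 = (-0.300000, 0.109200)
  predictor → (1.494000, -0.275976)
  k2 = (-0.137376, -0.115420)
  → (1.511889, -0.300684)
0.220000: (1.511889, -0.300684)
  k1 = (-0.162084, -0.114168)
  predictor → (1.476230, -0.325801)
  k2 = (-0.048601, -0.336664)
  → (1.488713, -0.350276)
(p(0.44), q(0.44)) ≈ (1.4887, -0.3503)

1.4887, -0.3503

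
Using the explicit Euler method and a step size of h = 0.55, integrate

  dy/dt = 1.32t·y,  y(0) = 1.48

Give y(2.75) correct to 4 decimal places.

21.2628

Euler: y_{n+1} = y_n + h·f(t_n, y_n).
t=0.000000, y=1.480000: f=0.000000 → y ← 1.480000 + 0.55·0.000000 = 1.480000
t=0.550000, y=1.480000: f=1.074480 → y ← 1.480000 + 0.55·1.074480 = 2.070964
t=1.100000, y=2.070964: f=3.007040 → y ← 2.070964 + 0.55·3.007040 = 3.724836
t=1.650000, y=3.724836: f=8.112692 → y ← 3.724836 + 0.55·8.112692 = 8.186817
t=2.200000, y=8.186817: f=23.774516 → y ← 8.186817 + 0.55·23.774516 = 21.262800
y(2.75) ≈ 21.2628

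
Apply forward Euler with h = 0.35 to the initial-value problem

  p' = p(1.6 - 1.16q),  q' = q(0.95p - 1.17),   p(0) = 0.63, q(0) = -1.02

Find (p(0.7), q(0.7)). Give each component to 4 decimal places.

2.3522, -0.8193

Euler on (p,q): p_{n+1} = p_n + h·p', q_{n+1} = q_n + h·q'.
0.000000: (0.630000, -1.020000); f=(1.753416, 0.582930) → (1.243696, -0.815975)
0.350000: (1.243696, -0.815975); f=(3.167109, -0.009393) → (2.352184, -0.819262)
(p(0.7), q(0.7)) ≈ (2.3522, -0.8193)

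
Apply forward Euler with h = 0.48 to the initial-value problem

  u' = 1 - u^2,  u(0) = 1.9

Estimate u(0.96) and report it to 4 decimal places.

0.9261

Euler: u_{n+1} = u_n + h·f(x_n, u_n).
x=0.000000, u=1.900000: f=-2.610000 → u ← 1.900000 + 0.48·(-2.610000) = 0.647200
x=0.480000, u=0.647200: f=0.581132 → u ← 0.647200 + 0.48·0.581132 = 0.926143
u(0.96) ≈ 0.9261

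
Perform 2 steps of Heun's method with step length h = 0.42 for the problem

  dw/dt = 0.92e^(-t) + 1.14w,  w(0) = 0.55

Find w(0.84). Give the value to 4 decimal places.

Heun: k1 = f(t_n, w_n); k2 = f(t_n + h, w_n + h·k1); w_{n+1} = w_n + (h/2)·(k1 + k2).
t=0.000000, w=0.550000:
  k1 = f(0.000000, 0.550000) = 1.547000
  k2 = f(0.420000, 1.199740) = 1.972187
  w ← 0.550000 + (0.42/2)·(1.547000 + 1.972187) = 1.289029
t=0.420000, w=1.289029:
  k1 = f(0.420000, 1.289029) = 2.073976
  k2 = f(0.840000, 2.160099) = 2.859687
  w ← 1.289029 + (0.42/2)·(2.073976 + 2.859687) = 2.325098
w(0.84) ≈ 2.3251

2.3251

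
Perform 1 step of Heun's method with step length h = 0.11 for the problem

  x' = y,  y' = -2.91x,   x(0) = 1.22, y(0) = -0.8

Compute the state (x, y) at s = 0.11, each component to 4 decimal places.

Heun on (x,y): k1 = f(s_n, state_n); k2 = f(s_n + h, state_n + h·k1); state_{n+1} = state_n + (h/2)·(k1 + k2).
0.000000: (1.220000, -0.800000)
  k1 = (-0.800000, -3.550200)
  predictor → (1.132000, -1.190522)
  k2 = (-1.190522, -3.294120)
  → (1.110521, -1.176438)
(x(0.11), y(0.11)) ≈ (1.1105, -1.1764)

1.1105, -1.1764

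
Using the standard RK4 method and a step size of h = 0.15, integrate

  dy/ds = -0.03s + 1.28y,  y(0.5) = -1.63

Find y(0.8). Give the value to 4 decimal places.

-2.4001

RK4: k1 = f(s_n, y_n); k2 = f(s_n + h/2, y_n + (h/2)·k1); k3 = f(s_n + h/2, y_n + (h/2)·k2); k4 = f(s_n + h, y_n + h·k3); y_{n+1} = y_n + (h/6)·(k1 + 2k2 + 2k3 + k4).
s=0.500000, y=-1.630000:
  k1 = f(0.500000, -1.630000) = -2.101400
  k2 = f(0.575000, -1.787605) = -2.305384
  k3 = f(0.575000, -1.802904) = -2.324967
  k4 = f(0.650000, -1.978745) = -2.552294
  y ← -1.630000 + (0.15/6)·(k1 + 2k2 + 2k3 + k4) = -1.977860
s=0.650000, y=-1.977860:
  k1 = f(0.650000, -1.977860) = -2.551161
  k2 = f(0.725000, -2.169197) = -2.798322
  k3 = f(0.725000, -2.187734) = -2.822050
  k4 = f(0.800000, -2.401167) = -3.097494
  y ← -1.977860 + (0.15/6)·(k1 + 2k2 + 2k3 + k4) = -2.400095
y(0.8) ≈ -2.4001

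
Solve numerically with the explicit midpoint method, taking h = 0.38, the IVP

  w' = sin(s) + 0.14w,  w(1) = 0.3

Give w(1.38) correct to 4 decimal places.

Midpoint: k1 = f(s_n, w_n); k2 = f(s_n + h/2, w_n + (h/2)·k1); w_{n+1} = w_n + h·k2.
s=1.000000, w=0.300000:
  k1 = f(1.000000, 0.300000) = 0.883471
  k2 = f(1.190000, 0.467859) = 0.993869
  w ← 0.300000 + 0.38·0.993869 = 0.677670
w(1.38) ≈ 0.6777

0.6777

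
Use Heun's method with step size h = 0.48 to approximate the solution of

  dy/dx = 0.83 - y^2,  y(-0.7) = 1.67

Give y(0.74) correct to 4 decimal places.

1.0010

Heun: k1 = f(x_n, y_n); k2 = f(x_n + h, y_n + h·k1); y_{n+1} = y_n + (h/2)·(k1 + k2).
x=-0.700000, y=1.670000:
  k1 = f(-0.700000, 1.670000) = -1.958900
  k2 = f(-0.220000, 0.729728) = 0.297497
  y ← 1.670000 + (0.48/2)·(-1.958900 + 0.297497) = 1.271263
x=-0.220000, y=1.271263:
  k1 = f(-0.220000, 1.271263) = -0.786110
  k2 = f(0.260000, 0.893930) = 0.030889
  y ← 1.271263 + (0.48/2)·(-0.786110 + 0.030889) = 1.090010
x=0.260000, y=1.090010:
  k1 = f(0.260000, 1.090010) = -0.358122
  k2 = f(0.740000, 0.918112) = -0.012929
  y ← 1.090010 + (0.48/2)·(-0.358122 + (-0.012929)) = 1.000958
y(0.74) ≈ 1.0010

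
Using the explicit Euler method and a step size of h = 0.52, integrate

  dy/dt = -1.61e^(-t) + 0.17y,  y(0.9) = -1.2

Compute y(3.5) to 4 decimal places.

Euler: y_{n+1} = y_n + h·f(t_n, y_n).
t=0.900000, y=-1.200000: f=-0.858577 → y ← -1.200000 + 0.52·(-0.858577) = -1.646460
t=1.420000, y=-1.646460: f=-0.669058 → y ← -1.646460 + 0.52·(-0.669058) = -1.994370
t=1.940000, y=-1.994370: f=-0.570406 → y ← -1.994370 + 0.52·(-0.570406) = -2.290981
t=2.460000, y=-2.290981: f=-0.527017 → y ← -2.290981 + 0.52·(-0.527017) = -2.565030
t=2.980000, y=-2.565030: f=-0.517832 → y ← -2.565030 + 0.52·(-0.517832) = -2.834303
y(3.5) ≈ -2.8343

-2.8343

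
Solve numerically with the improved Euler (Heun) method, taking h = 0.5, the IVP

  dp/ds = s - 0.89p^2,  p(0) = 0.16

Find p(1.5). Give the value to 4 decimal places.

0.9371

Heun: k1 = f(s_n, p_n); k2 = f(s_n + h, p_n + h·k1); p_{n+1} = p_n + (h/2)·(k1 + k2).
s=0.000000, p=0.160000:
  k1 = f(0.000000, 0.160000) = -0.022784
  k2 = f(0.500000, 0.148608) = 0.480345
  p ← 0.160000 + (0.5/2)·(-0.022784 + 0.480345) = 0.274390
s=0.500000, p=0.274390:
  k1 = f(0.500000, 0.274390) = 0.432992
  k2 = f(1.000000, 0.490886) = 0.785537
  p ← 0.274390 + (0.5/2)·(0.432992 + 0.785537) = 0.579023
s=1.000000, p=0.579023:
  k1 = f(1.000000, 0.579023) = 0.701612
  k2 = f(1.500000, 0.929829) = 0.730523
  p ← 0.579023 + (0.5/2)·(0.701612 + 0.730523) = 0.937056
p(1.5) ≈ 0.9371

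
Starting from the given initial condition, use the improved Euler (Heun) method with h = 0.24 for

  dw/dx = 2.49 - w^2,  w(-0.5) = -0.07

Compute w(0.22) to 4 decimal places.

Heun: k1 = f(x_n, w_n); k2 = f(x_n + h, w_n + h·k1); w_{n+1} = w_n + (h/2)·(k1 + k2).
x=-0.500000, w=-0.070000:
  k1 = f(-0.500000, -0.070000) = 2.485100
  k2 = f(-0.260000, 0.526424) = 2.212878
  w ← -0.070000 + (0.24/2)·(2.485100 + 2.212878) = 0.493757
x=-0.260000, w=0.493757:
  k1 = f(-0.260000, 0.493757) = 2.246204
  k2 = f(-0.020000, 1.032846) = 1.423229
  w ← 0.493757 + (0.24/2)·(2.246204 + 1.423229) = 0.934089
x=-0.020000, w=0.934089:
  k1 = f(-0.020000, 0.934089) = 1.617477
  k2 = f(0.220000, 1.322284) = 0.741566
  w ← 0.934089 + (0.24/2)·(1.617477 + 0.741566) = 1.217174
w(0.22) ≈ 1.2172

1.2172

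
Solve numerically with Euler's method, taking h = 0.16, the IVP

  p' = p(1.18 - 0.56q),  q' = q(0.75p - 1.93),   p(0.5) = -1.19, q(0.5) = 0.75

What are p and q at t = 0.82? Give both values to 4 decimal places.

-1.5375, 0.2184

Euler on (p,q): p_{n+1} = p_n + h·p', q_{n+1} = q_n + h·q'.
0.500000: (-1.190000, 0.750000); f=(-0.904400, -2.116875) → (-1.334704, 0.411300)
0.660000: (-1.334704, 0.411300); f=(-1.267531, -1.205532) → (-1.537509, 0.218415)
(p(0.82), q(0.82)) ≈ (-1.5375, 0.2184)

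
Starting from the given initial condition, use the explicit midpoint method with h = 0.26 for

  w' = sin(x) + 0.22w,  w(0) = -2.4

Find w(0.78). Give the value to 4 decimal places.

-2.5435

Midpoint: k1 = f(x_n, w_n); k2 = f(x_n + h/2, w_n + (h/2)·k1); w_{n+1} = w_n + h·k2.
x=0.000000, w=-2.400000:
  k1 = f(0.000000, -2.400000) = -0.528000
  k2 = f(0.130000, -2.468640) = -0.413467
  w ← -2.400000 + 0.26·(-0.413467) = -2.507501
x=0.260000, w=-2.507501:
  k1 = f(0.260000, -2.507501) = -0.294570
  k2 = f(0.390000, -2.545795) = -0.179887
  w ← -2.507501 + 0.26·(-0.179887) = -2.554272
x=0.520000, w=-2.554272:
  k1 = f(0.520000, -2.554272) = -0.065060
  k2 = f(0.650000, -2.562730) = 0.041386
  w ← -2.554272 + 0.26·0.041386 = -2.543512
w(0.78) ≈ -2.5435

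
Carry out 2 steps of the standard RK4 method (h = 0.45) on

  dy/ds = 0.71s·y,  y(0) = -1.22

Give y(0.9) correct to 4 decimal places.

RK4: k1 = f(s_n, y_n); k2 = f(s_n + h/2, y_n + (h/2)·k1); k3 = f(s_n + h/2, y_n + (h/2)·k2); k4 = f(s_n + h, y_n + h·k3); y_{n+1} = y_n + (h/6)·(k1 + 2k2 + 2k3 + k4).
s=0.000000, y=-1.220000:
  k1 = f(0.000000, -1.220000) = 0.000000
  k2 = f(0.225000, -1.220000) = -0.194895
  k3 = f(0.225000, -1.263851) = -0.201900
  k4 = f(0.450000, -1.310855) = -0.418818
  y ← -1.220000 + (0.45/6)·(k1 + 2k2 + 2k3 + k4) = -1.310931
s=0.450000, y=-1.310931:
  k1 = f(0.450000, -1.310931) = -0.418842
  k2 = f(0.675000, -1.405170) = -0.673428
  k3 = f(0.675000, -1.462452) = -0.700880
  k4 = f(0.900000, -1.626327) = -1.039223
  y ← -1.310931 + (0.45/6)·(k1 + 2k2 + 2k3 + k4) = -1.626432
y(0.9) ≈ -1.6264

-1.6264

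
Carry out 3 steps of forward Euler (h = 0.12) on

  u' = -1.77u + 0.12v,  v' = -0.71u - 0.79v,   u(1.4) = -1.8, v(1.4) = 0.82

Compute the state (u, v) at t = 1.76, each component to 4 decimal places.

Euler on (u,v): u_{n+1} = u_n + h·u', v_{n+1} = v_n + h·v'.
1.400000: (-1.800000, 0.820000); f=(3.284400, 0.630200) → (-1.405872, 0.895624)
1.520000: (-1.405872, 0.895624); f=(2.595868, 0.290626) → (-1.094368, 0.930499)
1.640000: (-1.094368, 0.930499); f=(2.048691, 0.041907) → (-0.848525, 0.935528)
(u(1.76), v(1.76)) ≈ (-0.8485, 0.9355)

-0.8485, 0.9355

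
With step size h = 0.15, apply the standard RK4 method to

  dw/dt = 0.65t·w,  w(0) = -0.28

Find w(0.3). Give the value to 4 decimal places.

-0.2883

RK4: k1 = f(t_n, w_n); k2 = f(t_n + h/2, w_n + (h/2)·k1); k3 = f(t_n + h/2, w_n + (h/2)·k2); k4 = f(t_n + h, w_n + h·k3); w_{n+1} = w_n + (h/6)·(k1 + 2k2 + 2k3 + k4).
t=0.000000, w=-0.280000:
  k1 = f(0.000000, -0.280000) = 0.000000
  k2 = f(0.075000, -0.280000) = -0.013650
  k3 = f(0.075000, -0.281024) = -0.013700
  k4 = f(0.150000, -0.282055) = -0.027500
  w ← -0.280000 + (0.15/6)·(k1 + 2k2 + 2k3 + k4) = -0.282055
t=0.150000, w=-0.282055:
  k1 = f(0.150000, -0.282055) = -0.027500
  k2 = f(0.225000, -0.284118) = -0.041552
  k3 = f(0.225000, -0.285171) = -0.041706
  k4 = f(0.300000, -0.288311) = -0.056221
  w ← -0.282055 + (0.15/6)·(k1 + 2k2 + 2k3 + k4) = -0.288311
w(0.3) ≈ -0.2883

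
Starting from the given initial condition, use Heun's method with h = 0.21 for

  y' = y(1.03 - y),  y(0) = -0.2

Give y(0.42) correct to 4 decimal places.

Heun: k1 = f(t_n, y_n); k2 = f(t_n + h, y_n + h·k1); y_{n+1} = y_n + (h/2)·(k1 + k2).
t=0.000000, y=-0.200000:
  k1 = f(0.000000, -0.200000) = -0.246000
  k2 = f(0.210000, -0.251660) = -0.322543
  y ← -0.200000 + (0.21/2)·(-0.246000 + (-0.322543)) = -0.259697
t=0.210000, y=-0.259697:
  k1 = f(0.210000, -0.259697) = -0.334930
  k2 = f(0.420000, -0.330032) = -0.448855
  y ← -0.259697 + (0.21/2)·(-0.334930 + (-0.448855)) = -0.341994
y(0.42) ≈ -0.3420

-0.3420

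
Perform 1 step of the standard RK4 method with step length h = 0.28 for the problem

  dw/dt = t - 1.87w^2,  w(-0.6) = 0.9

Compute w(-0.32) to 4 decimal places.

RK4: k1 = f(t_n, w_n); k2 = f(t_n + h/2, w_n + (h/2)·k1); k3 = f(t_n + h/2, w_n + (h/2)·k2); k4 = f(t_n + h, w_n + h·k3); w_{n+1} = w_n + (h/6)·(k1 + 2k2 + 2k3 + k4).
t=-0.600000, w=0.900000:
  k1 = f(-0.600000, 0.900000) = -2.114700
  k2 = f(-0.460000, 0.603942) = -1.142075
  k3 = f(-0.460000, 0.740110) = -1.484315
  k4 = f(-0.320000, 0.484392) = -0.758768
  w ← 0.900000 + (0.28/6)·(k1 + 2k2 + 2k3 + k4) = 0.520775
w(-0.32) ≈ 0.5208

0.5208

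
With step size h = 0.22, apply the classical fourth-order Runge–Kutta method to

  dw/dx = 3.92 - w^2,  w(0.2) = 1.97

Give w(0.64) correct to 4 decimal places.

1.9781

RK4: k1 = f(x_n, w_n); k2 = f(x_n + h/2, w_n + (h/2)·k1); k3 = f(x_n + h/2, w_n + (h/2)·k2); k4 = f(x_n + h, w_n + h·k3); w_{n+1} = w_n + (h/6)·(k1 + 2k2 + 2k3 + k4).
x=0.200000, w=1.970000:
  k1 = f(0.200000, 1.970000) = 0.039100
  k2 = f(0.310000, 1.974301) = 0.022136
  k3 = f(0.310000, 1.972435) = 0.029501
  k4 = f(0.420000, 1.976490) = 0.013487
  w ← 1.970000 + (0.22/6)·(k1 + 2k2 + 2k3 + k4) = 1.975715
x=0.420000, w=1.975715:
  k1 = f(0.420000, 1.975715) = 0.016551
  k2 = f(0.530000, 1.977535) = 0.009354
  k3 = f(0.530000, 1.976744) = 0.012484
  k4 = f(0.640000, 1.978461) = 0.005691
  w ← 1.975715 + (0.22/6)·(k1 + 2k2 + 2k3 + k4) = 1.978132
w(0.64) ≈ 1.9781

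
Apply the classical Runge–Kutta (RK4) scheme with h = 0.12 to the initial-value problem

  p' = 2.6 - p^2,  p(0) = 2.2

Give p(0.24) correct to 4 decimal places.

RK4: k1 = f(t_n, p_n); k2 = f(t_n + h/2, p_n + (h/2)·k1); k3 = f(t_n + h/2, p_n + (h/2)·k2); k4 = f(t_n + h, p_n + h·k3); p_{n+1} = p_n + (h/6)·(k1 + 2k2 + 2k3 + k4).
t=0.000000, p=2.200000:
  k1 = f(0.000000, 2.200000) = -2.240000
  k2 = f(0.060000, 2.065600) = -1.666703
  k3 = f(0.060000, 2.099998) = -1.809991
  k4 = f(0.120000, 1.982801) = -1.331500
  p ← 2.200000 + (0.12/6)·(k1 + 2k2 + 2k3 + k4) = 1.989502
t=0.120000, p=1.989502:
  k1 = f(0.120000, 1.989502) = -1.358119
  k2 = f(0.180000, 1.908015) = -1.040522
  k3 = f(0.180000, 1.927071) = -1.113602
  k4 = f(0.240000, 1.855870) = -0.844253
  p ← 1.989502 + (0.12/6)·(k1 + 2k2 + 2k3 + k4) = 1.859290
p(0.24) ≈ 1.8593

1.8593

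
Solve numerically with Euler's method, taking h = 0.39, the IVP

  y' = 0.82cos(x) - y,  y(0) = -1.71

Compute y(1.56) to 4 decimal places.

Euler: y_{n+1} = y_n + h·f(x_n, y_n).
x=0.000000, y=-1.710000: f=2.530000 → y ← -1.710000 + 0.39·2.530000 = -0.723300
x=0.390000, y=-0.723300: f=1.481725 → y ← -0.723300 + 0.39·1.481725 = -0.145427
x=0.780000, y=-0.145427: f=0.728376 → y ← -0.145427 + 0.39·0.728376 = 0.138640
x=1.170000, y=0.138640: f=0.181285 → y ← 0.138640 + 0.39·0.181285 = 0.209341
y(1.56) ≈ 0.2093

0.2093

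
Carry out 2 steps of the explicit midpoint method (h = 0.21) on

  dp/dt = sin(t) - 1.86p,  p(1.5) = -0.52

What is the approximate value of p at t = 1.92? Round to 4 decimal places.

Midpoint: k1 = f(t_n, p_n); k2 = f(t_n + h/2, p_n + (h/2)·k1); p_{n+1} = p_n + h·k2.
t=1.500000, p=-0.520000:
  k1 = f(1.500000, -0.520000) = 1.964695
  k2 = f(1.605000, -0.313707) = 1.582910
  p ← -0.520000 + 0.21·1.582910 = -0.187589
t=1.710000, p=-0.187589:
  k1 = f(1.710000, -0.187589) = 1.339242
  k2 = f(1.815000, -0.046968) = 1.057691
  p ← -0.187589 + 0.21·1.057691 = 0.034526
p(1.92) ≈ 0.0345

0.0345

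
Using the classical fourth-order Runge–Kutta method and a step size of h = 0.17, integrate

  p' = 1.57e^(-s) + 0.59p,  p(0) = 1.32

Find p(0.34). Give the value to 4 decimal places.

RK4: k1 = f(s_n, p_n); k2 = f(s_n + h/2, p_n + (h/2)·k1); k3 = f(s_n + h/2, p_n + (h/2)·k2); k4 = f(s_n + h, p_n + h·k3); p_{n+1} = p_n + (h/6)·(k1 + 2k2 + 2k3 + k4).
s=0.000000, p=1.320000:
  k1 = f(0.000000, 1.320000) = 2.348800
  k2 = f(0.085000, 1.519648) = 2.338657
  k3 = f(0.085000, 1.518786) = 2.338148
  k4 = f(0.170000, 1.717485) = 2.337870
  p ← 1.320000 + (0.17/6)·(k1 + 2k2 + 2k3 + k4) = 1.717808
s=0.170000, p=1.717808:
  k1 = f(0.170000, 1.717808) = 2.338060
  k2 = f(0.255000, 1.916543) = 2.347379
  k3 = f(0.255000, 1.917335) = 2.347847
  k4 = f(0.340000, 2.116942) = 2.366475
  p ← 1.717808 + (0.17/6)·(k1 + 2k2 + 2k3 + k4) = 2.117166
p(0.34) ≈ 2.1172

2.1172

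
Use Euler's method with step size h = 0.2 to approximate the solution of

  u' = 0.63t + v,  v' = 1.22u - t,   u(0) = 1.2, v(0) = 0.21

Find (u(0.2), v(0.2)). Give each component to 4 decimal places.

Euler on (u,v): u_{n+1} = u_n + h·u', v_{n+1} = v_n + h·v'.
0.000000: (1.200000, 0.210000); f=(0.210000, 1.464000) → (1.242000, 0.502800)
(u(0.2), v(0.2)) ≈ (1.2420, 0.5028)

1.2420, 0.5028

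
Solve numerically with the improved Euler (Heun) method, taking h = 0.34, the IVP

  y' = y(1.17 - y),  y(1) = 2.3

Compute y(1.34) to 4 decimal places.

1.7989

Heun: k1 = f(s_n, y_n); k2 = f(s_n + h, y_n + h·k1); y_{n+1} = y_n + (h/2)·(k1 + k2).
s=1.000000, y=2.300000:
  k1 = f(1.000000, 2.300000) = -2.599000
  k2 = f(1.340000, 1.416340) = -0.348901
  y ← 2.300000 + (0.34/2)·(-2.599000 + (-0.348901)) = 1.798857
y(1.34) ≈ 1.7989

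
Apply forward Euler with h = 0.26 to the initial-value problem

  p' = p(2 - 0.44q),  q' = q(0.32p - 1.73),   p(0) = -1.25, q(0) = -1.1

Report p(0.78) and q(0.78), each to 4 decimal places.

-4.9978, -0.0522

Euler on (p,q): p_{n+1} = p_n + h·p', q_{n+1} = q_n + h·q'.
0.000000: (-1.250000, -1.100000); f=(-3.105000, 2.343000) → (-2.057300, -0.490820)
0.260000: (-2.057300, -0.490820); f=(-4.558896, 1.172243) → (-3.242613, -0.186037)
0.520000: (-3.242613, -0.186037); f=(-6.750654, 0.514882) → (-4.997783, -0.052167)
(p(0.78), q(0.78)) ≈ (-4.9978, -0.0522)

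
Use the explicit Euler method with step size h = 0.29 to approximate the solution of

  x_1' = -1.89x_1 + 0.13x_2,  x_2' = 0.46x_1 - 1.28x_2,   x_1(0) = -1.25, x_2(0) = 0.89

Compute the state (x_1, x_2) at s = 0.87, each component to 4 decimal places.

-0.0952, 0.0807

Euler on (x_1,x_2): x_1_{n+1} = x_1_n + h·x_1', x_2_{n+1} = x_2_n + h·x_2'.
0.000000: (-1.250000, 0.890000); f=(2.478200, -1.714200) → (-0.531322, 0.392882)
0.290000: (-0.531322, 0.392882); f=(1.055273, -0.747297) → (-0.225293, 0.176166)
0.580000: (-0.225293, 0.176166); f=(0.448705, -0.329127) → (-0.095168, 0.080719)
(x_1(0.87), x_2(0.87)) ≈ (-0.0952, 0.0807)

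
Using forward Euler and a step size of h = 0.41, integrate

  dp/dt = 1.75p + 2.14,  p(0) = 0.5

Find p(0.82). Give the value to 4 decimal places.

Euler: p_{n+1} = p_n + h·f(t_n, p_n).
t=0.000000, p=0.500000: f=3.015000 → p ← 0.500000 + 0.41·3.015000 = 1.736150
t=0.410000, p=1.736150: f=5.178263 → p ← 1.736150 + 0.41·5.178263 = 3.859238
p(0.82) ≈ 3.8592

3.8592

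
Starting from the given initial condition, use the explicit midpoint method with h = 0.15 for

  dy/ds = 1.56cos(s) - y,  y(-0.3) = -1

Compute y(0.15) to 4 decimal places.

-0.0803

Midpoint: k1 = f(s_n, y_n); k2 = f(s_n + h/2, y_n + (h/2)·k1); y_{n+1} = y_n + h·k2.
s=-0.300000, y=-1.000000:
  k1 = f(-0.300000, -1.000000) = 2.490325
  k2 = f(-0.225000, -0.813226) = 2.333904
  y ← -1.000000 + 0.15·2.333904 = -0.649914
s=-0.150000, y=-0.649914:
  k1 = f(-0.150000, -0.649914) = 2.192397
  k2 = f(-0.075000, -0.485485) = 2.041099
  y ← -0.649914 + 0.15·2.041099 = -0.343749
s=0.000000, y=-0.343749:
  k1 = f(0.000000, -0.343749) = 1.903749
  k2 = f(0.075000, -0.200968) = 1.756583
  y ← -0.343749 + 0.15·1.756583 = -0.080262
y(0.15) ≈ -0.0803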